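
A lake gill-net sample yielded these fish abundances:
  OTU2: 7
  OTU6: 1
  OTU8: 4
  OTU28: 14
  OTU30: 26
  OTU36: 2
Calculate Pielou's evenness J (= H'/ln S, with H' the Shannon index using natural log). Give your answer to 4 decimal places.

Total N = 7+1+4+14+26+2 = 54, so the proportions are 0.12963, 0.018519, 0.074074, 0.259259, 0.481481, 0.037037 (working shown to 6 dp, full precision carried).
H' = −Σ pᵢ ln pᵢ = −((-0.264843) + (-0.073870) + (-0.192792) + (-0.349981) + (-0.351909) + (-0.122068)) = 1.355463.
With S = 6 species, ln S = 1.791759, so J = 1.355463/1.791759 = 0.756498, i.e. 0.7565 to 4 decimal places.

0.7565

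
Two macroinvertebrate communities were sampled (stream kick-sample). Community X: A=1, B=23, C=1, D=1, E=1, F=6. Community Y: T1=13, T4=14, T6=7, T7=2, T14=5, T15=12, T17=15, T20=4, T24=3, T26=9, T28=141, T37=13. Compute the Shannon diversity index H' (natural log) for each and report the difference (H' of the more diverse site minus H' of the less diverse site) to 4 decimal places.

Community X: N=33, proportions 0.030303, 0.69697, 0.030303, 0.030303, 0.030303, 0.181818, giving H' = 0.985389 (working shown to 6 dp, full precision carried).
Community Y: N=238, proportions 0.054622, 0.058824, 0.029412, 0.008403, 0.021008, 0.05042, 0.063025, 0.016807, 0.012605, 0.037815, 0.592437, 0.054622, giving H' = 1.591930.
Difference = |0.985389 − 1.591930| = 0.606541, i.e. 0.6065 to 4 decimal places.

0.6065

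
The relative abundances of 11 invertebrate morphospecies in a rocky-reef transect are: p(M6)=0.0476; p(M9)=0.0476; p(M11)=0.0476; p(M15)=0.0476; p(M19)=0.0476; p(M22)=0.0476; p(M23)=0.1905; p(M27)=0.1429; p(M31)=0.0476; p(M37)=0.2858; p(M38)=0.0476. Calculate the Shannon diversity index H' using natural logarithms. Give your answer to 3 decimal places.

2.111

Each pᵢ ln pᵢ term (working shown to 5 dp, full precision carried): 0.0476×(-3.04492)=-0.14494, 0.0476×(-3.04492)=-0.14494, 0.0476×(-3.04492)=-0.14494, 0.0476×(-3.04492)=-0.14494, 0.0476×(-3.04492)=-0.14494, 0.0476×(-3.04492)=-0.14494, 0.1905×(-1.65810)=-0.31587, 0.1429×(-1.94561)=-0.27803, 0.0476×(-3.04492)=-0.14494, 0.2858×(-1.25246)=-0.35795, 0.0476×(-3.04492)=-0.14494.
Sum = -2.11136, so H' = 2.111.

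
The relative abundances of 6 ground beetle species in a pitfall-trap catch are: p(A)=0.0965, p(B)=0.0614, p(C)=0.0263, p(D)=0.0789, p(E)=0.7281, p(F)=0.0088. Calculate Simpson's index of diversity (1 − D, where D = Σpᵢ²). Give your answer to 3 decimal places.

0.450

D = 0.0965² + 0.0614² + 0.0263² + 0.0789² + 0.7281² + 0.0088² = 0.00931 + 0.00377 + 0.00069 + 0.00623 + 0.53013 + 0.00008 = 0.55021 (working shown to 5 dp, full precision carried).
So 1 − D = 0.44979, i.e. 0.450 to 3 decimal places.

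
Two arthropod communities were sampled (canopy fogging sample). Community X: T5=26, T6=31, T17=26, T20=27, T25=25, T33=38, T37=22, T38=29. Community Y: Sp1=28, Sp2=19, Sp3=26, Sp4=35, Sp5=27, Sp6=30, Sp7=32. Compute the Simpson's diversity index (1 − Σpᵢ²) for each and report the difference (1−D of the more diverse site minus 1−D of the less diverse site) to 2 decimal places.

0.02

Community X: N=224, proportions 0.11607, 0.13839, 0.11607, 0.12054, 0.11161, 0.16964, 0.09821, 0.12946, giving 1−D = 0.87173 (working shown to 5 dp, full precision carried).
Community Y: N=197, proportions 0.14213, 0.09645, 0.13198, 0.17766, 0.13706, 0.15228, 0.16244, giving 1−D = 0.85315.
Difference = |0.87173 − 0.85315| = 0.01858, i.e. 0.02 to 2 decimal places.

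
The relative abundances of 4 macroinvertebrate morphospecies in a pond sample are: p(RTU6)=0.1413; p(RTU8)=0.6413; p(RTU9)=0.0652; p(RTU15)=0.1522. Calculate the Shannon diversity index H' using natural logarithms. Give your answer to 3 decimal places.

Each pᵢ ln pᵢ term (working shown to 5 dp, full precision carried): 0.1413×(-1.95687)=-0.27651, 0.6413×(-0.44426)=-0.28490, 0.0652×(-2.73030)=-0.17802, 0.1522×(-1.88256)=-0.28653.
Sum = -1.02595, so H' = 1.026.

1.026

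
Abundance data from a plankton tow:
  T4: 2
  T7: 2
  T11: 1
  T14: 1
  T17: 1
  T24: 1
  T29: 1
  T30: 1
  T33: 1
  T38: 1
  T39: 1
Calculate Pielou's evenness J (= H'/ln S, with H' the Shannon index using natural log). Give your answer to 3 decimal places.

0.981

Total N = 2+2+1+1+1+1+1+1+1+1+1 = 13, so the proportions are 0.15385, 0.15385, 0.07692, 0.07692, 0.07692, 0.07692, 0.07692, 0.07692, 0.07692, 0.07692, 0.07692 (working shown to 5 dp, full precision carried).
H' = −Σ pᵢ ln pᵢ = −((-0.28797) + (-0.28797) + (-0.19730) + (-0.19730) + (-0.19730) + (-0.19730) + (-0.19730) + (-0.19730) + (-0.19730) + (-0.19730) + (-0.19730)) = 2.35167.
With S = 11 species, ln S = 2.39790, so J = 2.35167/2.39790 = 0.98072, i.e. 0.981 to 3 decimal places.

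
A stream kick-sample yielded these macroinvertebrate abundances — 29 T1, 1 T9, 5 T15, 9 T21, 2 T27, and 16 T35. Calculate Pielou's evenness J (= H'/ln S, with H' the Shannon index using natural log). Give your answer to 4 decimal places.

Total N = 29+1+5+9+2+16 = 62, so the proportions are 0.467742, 0.016129, 0.080645, 0.145161, 0.032258, 0.258065 (working shown to 6 dp, full precision carried).
H' = −Σ pᵢ ln pᵢ = −((-0.355408) + (-0.066567) + (-0.203040) + (-0.280148) + (-0.110774) + (-0.349560)) = 1.365497.
With S = 6 species, ln S = 1.791759, so J = 1.365497/1.791759 = 0.762099, i.e. 0.7621 to 4 decimal places.

0.7621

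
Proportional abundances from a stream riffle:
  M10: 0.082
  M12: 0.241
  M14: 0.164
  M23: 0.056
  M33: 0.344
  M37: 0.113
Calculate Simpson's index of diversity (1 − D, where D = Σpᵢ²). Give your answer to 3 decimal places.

0.774

D = 0.082² + 0.241² + 0.164² + 0.056² + 0.344² + 0.113² = 0.00672 + 0.05808 + 0.02690 + 0.00314 + 0.11834 + 0.01277 = 0.22594 (working shown to 5 dp, full precision carried).
So 1 − D = 0.77406, i.e. 0.774 to 3 decimal places.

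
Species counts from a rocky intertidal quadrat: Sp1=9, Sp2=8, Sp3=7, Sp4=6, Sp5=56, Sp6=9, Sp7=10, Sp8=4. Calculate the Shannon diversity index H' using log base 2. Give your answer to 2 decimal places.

2.34

Total N = 9+8+7+6+56+9+10+4 = 109, so the proportions are 0.0826, 0.0734, 0.0642, 0.055, 0.5138, 0.0826, 0.0917, 0.0367 (working shown to 4 dp, full precision carried).
Each pᵢ log₂ pᵢ term: 0.0826×(-3.5983)=-0.2971, 0.0734×(-3.7682)=-0.2766, 0.0642×(-3.9608)=-0.2544, 0.055×(-4.1832)=-0.2303, 0.5138×(-0.9608)=-0.4936, 0.0826×(-3.5983)=-0.2971, 0.0917×(-3.4463)=-0.3162, 0.0367×(-4.7682)=-0.1750.
Sum = -2.3402, so H' = 2.34.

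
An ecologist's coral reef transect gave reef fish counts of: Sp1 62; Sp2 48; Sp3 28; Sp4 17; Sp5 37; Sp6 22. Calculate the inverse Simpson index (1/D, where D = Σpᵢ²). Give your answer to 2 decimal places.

5.05

Total N = 62+48+28+17+37+22 = 214, so the proportions are 0.28972, 0.224299, 0.130841, 0.079439, 0.172897, 0.102804 (working shown to 6 dp, full precision carried).
D = 0.28972² + 0.224299² + 0.130841² + 0.079439² + 0.172897² + 0.102804² = 0.083937 + 0.050310 + 0.017119 + 0.006311 + 0.029893 + 0.010569 = 0.198140.
So 1/D = 5.0469, i.e. 5.05 to 2 decimal places.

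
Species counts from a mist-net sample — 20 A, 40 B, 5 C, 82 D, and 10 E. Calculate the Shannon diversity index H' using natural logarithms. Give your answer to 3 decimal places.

1.235

Total N = 20+40+5+82+10 = 157, so the proportions are 0.12739, 0.25478, 0.03185, 0.52229, 0.06369 (working shown to 5 dp, full precision carried).
Each pᵢ ln pᵢ term: 0.12739×(-2.06051)=-0.26249, 0.25478×(-1.36737)=-0.34837, 0.03185×(-3.44681)=-0.10977, 0.52229×(-0.64953)=-0.33924, 0.06369×(-2.75366)=-0.17539.
Sum = -1.23527, so H' = 1.235.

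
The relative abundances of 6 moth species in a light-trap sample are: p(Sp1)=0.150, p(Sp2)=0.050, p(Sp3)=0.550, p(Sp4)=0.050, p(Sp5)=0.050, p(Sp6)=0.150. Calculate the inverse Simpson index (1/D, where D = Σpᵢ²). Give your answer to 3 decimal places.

2.817

D = 0.15² + 0.05² + 0.55² + 0.05² + 0.05² + 0.15² = 0.022500 + 0.002500 + 0.302500 + 0.002500 + 0.002500 + 0.022500 = 0.355000 (working shown to 6 dp, full precision carried).
So 1/D = 2.81690, i.e. 2.817 to 3 decimal places.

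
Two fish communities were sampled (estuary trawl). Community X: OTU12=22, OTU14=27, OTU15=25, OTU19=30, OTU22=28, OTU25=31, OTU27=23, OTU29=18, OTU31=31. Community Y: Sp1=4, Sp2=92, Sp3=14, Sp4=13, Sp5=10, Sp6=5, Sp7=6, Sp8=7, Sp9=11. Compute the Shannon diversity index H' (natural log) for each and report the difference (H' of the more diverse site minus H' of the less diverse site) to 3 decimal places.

0.637

Community X: N=235, proportions 0.09362, 0.11489, 0.10638, 0.12766, 0.11915, 0.13191, 0.09787, 0.0766, 0.13191, giving H' = 2.18363 (working shown to 5 dp, full precision carried).
Community Y: N=162, proportions 0.02469, 0.5679, 0.08642, 0.08025, 0.06173, 0.03086, 0.03704, 0.04321, 0.0679, giving H' = 1.54647.
Difference = |2.18363 − 1.54647| = 0.63716, i.e. 0.637 to 3 decimal places.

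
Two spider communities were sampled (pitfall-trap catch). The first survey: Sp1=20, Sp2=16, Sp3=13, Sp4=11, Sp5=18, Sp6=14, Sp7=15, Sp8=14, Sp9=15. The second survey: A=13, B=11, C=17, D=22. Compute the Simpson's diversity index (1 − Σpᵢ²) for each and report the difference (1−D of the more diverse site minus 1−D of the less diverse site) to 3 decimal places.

0.154

The first survey: N=136, proportions 0.14706, 0.11765, 0.09559, 0.08088, 0.13235, 0.10294, 0.11029, 0.10294, 0.11029, giving 1−D = 0.88581 (working shown to 5 dp, full precision carried).
The second survey: N=63, proportions 0.20635, 0.1746, 0.26984, 0.34921, giving 1−D = 0.73217.
Difference = |0.88581 − 0.73217| = 0.15364, i.e. 0.154 to 3 decimal places.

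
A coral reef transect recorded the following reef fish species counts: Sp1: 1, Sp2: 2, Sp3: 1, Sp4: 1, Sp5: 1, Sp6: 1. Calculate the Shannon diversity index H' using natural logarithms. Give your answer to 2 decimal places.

Total N = 1+2+1+1+1+1 = 7, so the proportions are 0.1429, 0.2857, 0.1429, 0.1429, 0.1429, 0.1429 (working shown to 4 dp, full precision carried).
Each pᵢ ln pᵢ term: 0.1429×(-1.9459)=-0.2780, 0.2857×(-1.2528)=-0.3579, 0.1429×(-1.9459)=-0.2780, 0.1429×(-1.9459)=-0.2780, 0.1429×(-1.9459)=-0.2780, 0.1429×(-1.9459)=-0.2780.
Sum = -1.7479, so H' = 1.75.

1.75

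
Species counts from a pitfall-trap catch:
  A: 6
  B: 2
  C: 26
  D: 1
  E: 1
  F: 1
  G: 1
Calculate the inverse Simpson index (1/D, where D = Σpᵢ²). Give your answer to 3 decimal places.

Total N = 6+2+26+1+1+1+1 = 38, so the proportions are 0.157895, 0.052632, 0.684211, 0.026316, 0.026316, 0.026316, 0.026316 (working shown to 6 dp, full precision carried).
D = 0.157895² + 0.052632² + 0.684211² + 0.026316² + 0.026316² + 0.026316² + 0.026316² = 0.024931 + 0.002770 + 0.468144 + 0.000693 + 0.000693 + 0.000693 + 0.000693 = 0.498615.
So 1/D = 2.00556, i.e. 2.006 to 3 decimal places.

2.006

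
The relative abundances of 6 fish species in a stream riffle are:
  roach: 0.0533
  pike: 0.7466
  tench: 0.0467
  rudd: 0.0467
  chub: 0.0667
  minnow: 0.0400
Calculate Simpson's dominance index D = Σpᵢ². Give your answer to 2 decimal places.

0.57

D = 0.0533² + 0.7466² + 0.0467² + 0.0467² + 0.0667² + 0.04² = 0.0028 + 0.5574 + 0.0022 + 0.0022 + 0.0044 + 0.0016 = 0.5707 (working shown to 4 dp, full precision carried).
To 2 decimal places, D = 0.57.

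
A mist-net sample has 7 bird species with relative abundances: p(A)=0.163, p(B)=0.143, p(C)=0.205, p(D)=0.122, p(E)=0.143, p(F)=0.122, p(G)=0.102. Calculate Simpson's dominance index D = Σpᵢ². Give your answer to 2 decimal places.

D = 0.163² + 0.143² + 0.205² + 0.122² + 0.143² + 0.122² + 0.102² = 0.0266 + 0.0204 + 0.0420 + 0.0149 + 0.0204 + 0.0149 + 0.0104 = 0.1497 (working shown to 4 dp, full precision carried).
To 2 decimal places, D = 0.15.

0.15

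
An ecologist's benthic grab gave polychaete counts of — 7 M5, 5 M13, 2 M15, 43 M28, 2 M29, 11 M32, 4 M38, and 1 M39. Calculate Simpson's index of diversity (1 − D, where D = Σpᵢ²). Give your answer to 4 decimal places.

Total N = 7+5+2+43+2+11+4+1 = 75, so the proportions are 0.093333, 0.066667, 0.026667, 0.573333, 0.026667, 0.146667, 0.053333, 0.013333 (working shown to 6 dp, full precision carried).
D = 0.093333² + 0.066667² + 0.026667² + 0.573333² + 0.026667² + 0.146667² + 0.053333² + 0.013333² = 0.008711 + 0.004444 + 0.000711 + 0.328711 + 0.000711 + 0.021511 + 0.002844 + 0.000178 = 0.367822.
So 1 − D = 0.632178, i.e. 0.6322 to 4 decimal places.

0.6322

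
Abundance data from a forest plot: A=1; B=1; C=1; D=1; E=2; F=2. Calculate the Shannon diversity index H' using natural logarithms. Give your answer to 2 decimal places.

1.73

Total N = 1+1+1+1+2+2 = 8, so the proportions are 0.125, 0.125, 0.125, 0.125, 0.25, 0.25 (working shown to 4 dp, full precision carried).
Each pᵢ ln pᵢ term: 0.125×(-2.0794)=-0.2599, 0.125×(-2.0794)=-0.2599, 0.125×(-2.0794)=-0.2599, 0.125×(-2.0794)=-0.2599, 0.25×(-1.3863)=-0.3466, 0.25×(-1.3863)=-0.3466.
Sum = -1.7329, so H' = 1.73.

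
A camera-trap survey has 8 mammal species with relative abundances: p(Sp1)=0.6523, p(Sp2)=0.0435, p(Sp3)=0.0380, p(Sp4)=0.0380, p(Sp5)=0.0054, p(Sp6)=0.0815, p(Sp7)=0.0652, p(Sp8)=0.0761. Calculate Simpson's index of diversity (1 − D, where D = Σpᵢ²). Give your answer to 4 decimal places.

0.5530

D = 0.6523² + 0.0435² + 0.038² + 0.038² + 0.0054² + 0.0815² + 0.0652² + 0.0761² = 0.425495 + 0.001892 + 0.001444 + 0.001444 + 0.000029 + 0.006642 + 0.004251 + 0.005791 = 0.446989 (working shown to 6 dp, full precision carried).
So 1 − D = 0.553011, i.e. 0.5530 to 4 decimal places.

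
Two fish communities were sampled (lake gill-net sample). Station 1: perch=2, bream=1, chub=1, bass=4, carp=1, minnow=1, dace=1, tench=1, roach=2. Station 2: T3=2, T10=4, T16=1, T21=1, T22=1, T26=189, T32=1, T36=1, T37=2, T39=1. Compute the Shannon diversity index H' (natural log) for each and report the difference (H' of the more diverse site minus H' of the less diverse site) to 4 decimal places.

Station 1: N=14, proportions 0.14285714, 0.07142857, 0.07142857, 0.28571429, 0.07142857, 0.07142857, 0.07142857, 0.07142857, 0.14285714, giving H' = 2.04493117 (working shown to 8 dp, full precision carried).
Station 2: N=203, proportions 0.00985222, 0.01970443, 0.00492611, 0.00492611, 0.00492611, 0.93103448, 0.00492611, 0.00492611, 0.00985222, 0.00492611, giving H' = 0.39198454.
Difference = |2.04493117 − 0.39198454| = 1.65294663, i.e. 1.6529 to 4 decimal places.

1.6529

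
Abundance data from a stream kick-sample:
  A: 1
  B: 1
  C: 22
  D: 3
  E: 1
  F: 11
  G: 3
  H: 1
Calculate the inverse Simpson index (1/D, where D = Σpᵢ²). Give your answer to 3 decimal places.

Total N = 1+1+22+3+1+11+3+1 = 43, so the proportions are 0.023256, 0.023256, 0.511628, 0.069767, 0.023256, 0.255814, 0.069767, 0.023256 (working shown to 6 dp, full precision carried).
D = 0.023256² + 0.023256² + 0.511628² + 0.069767² + 0.023256² + 0.255814² + 0.069767² + 0.023256² = 0.000541 + 0.000541 + 0.261763 + 0.004867 + 0.000541 + 0.065441 + 0.004867 + 0.000541 = 0.339102.
So 1/D = 2.94896, i.e. 2.949 to 3 decimal places.

2.949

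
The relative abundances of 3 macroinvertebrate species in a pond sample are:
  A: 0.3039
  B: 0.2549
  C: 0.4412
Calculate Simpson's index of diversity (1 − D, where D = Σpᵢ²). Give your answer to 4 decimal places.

D = 0.3039² + 0.2549² + 0.4412² = 0.092355 + 0.064974 + 0.194657 = 0.351987 (working shown to 6 dp, full precision carried).
So 1 − D = 0.648013, i.e. 0.6480 to 4 decimal places.

0.6480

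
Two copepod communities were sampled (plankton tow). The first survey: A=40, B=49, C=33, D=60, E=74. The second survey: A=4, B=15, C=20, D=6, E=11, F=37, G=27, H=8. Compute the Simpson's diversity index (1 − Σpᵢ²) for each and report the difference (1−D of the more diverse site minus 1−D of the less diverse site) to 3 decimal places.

The first survey: N=256, proportions 0.15625, 0.191406, 0.128906, 0.234375, 0.289062, giving 1−D = 0.783844 (working shown to 6 dp, full precision carried).
The second survey: N=128, proportions 0.03125, 0.117188, 0.15625, 0.046875, 0.085938, 0.289062, 0.210938, 0.0625, giving 1−D = 0.819336.
Difference = |0.783844 − 0.819336| = 0.035492, i.e. 0.035 to 3 decimal places.

0.035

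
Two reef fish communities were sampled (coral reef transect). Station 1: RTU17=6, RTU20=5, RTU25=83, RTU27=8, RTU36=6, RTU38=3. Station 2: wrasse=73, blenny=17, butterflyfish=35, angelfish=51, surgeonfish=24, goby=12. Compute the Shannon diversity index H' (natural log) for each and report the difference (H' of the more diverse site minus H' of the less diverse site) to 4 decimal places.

0.6592

Station 1: N=111, proportions 0.054054, 0.045045, 0.747748, 0.072072, 0.054054, 0.027027, giving H' = 0.959589 (working shown to 6 dp, full precision carried).
Station 2: N=212, proportions 0.34434, 0.080189, 0.165094, 0.240566, 0.113208, 0.056604, giving H' = 1.618753.
Difference = |0.959589 − 1.618753| = 0.659164, i.e. 0.6592 to 4 decimal places.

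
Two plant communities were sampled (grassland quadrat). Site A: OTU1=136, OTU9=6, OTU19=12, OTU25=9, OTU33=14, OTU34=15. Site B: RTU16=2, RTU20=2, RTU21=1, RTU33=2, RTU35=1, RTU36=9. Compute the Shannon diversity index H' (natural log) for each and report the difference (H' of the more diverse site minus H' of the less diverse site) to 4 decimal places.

0.3659

Site A: N=192, proportions 0.7083333, 0.03125, 0.0625, 0.046875, 0.0729167, 0.078125, giving H' = 1.0594064 (working shown to 7 dp, full precision carried).
Site B: N=17, proportions 0.1176471, 0.1176471, 0.0588235, 0.1176471, 0.0588235, 0.5294118, giving H' = 1.4253366.
Difference = |1.0594064 − 1.4253366| = 0.3659302, i.e. 0.3659 to 4 decimal places.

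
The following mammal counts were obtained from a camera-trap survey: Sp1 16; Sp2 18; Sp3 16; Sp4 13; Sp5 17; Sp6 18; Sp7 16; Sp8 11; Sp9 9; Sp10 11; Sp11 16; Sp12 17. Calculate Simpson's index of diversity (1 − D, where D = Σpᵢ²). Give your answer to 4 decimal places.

0.9135

Total N = 16+18+16+13+17+18+16+11+9+11+16+17 = 178, so the proportions are 0.089888, 0.101124, 0.089888, 0.073034, 0.095506, 0.101124, 0.089888, 0.061798, 0.050562, 0.061798, 0.089888, 0.095506 (working shown to 6 dp, full precision carried).
D = 0.089888² + 0.101124² + 0.089888² + 0.073034² + 0.095506² + 0.101124² + 0.089888² + 0.061798² + 0.050562² + 0.061798² + 0.089888² + 0.095506² = 0.008080 + 0.010226 + 0.008080 + 0.005334 + 0.009121 + 0.010226 + 0.008080 + 0.003819 + 0.002556 + 0.003819 + 0.008080 + 0.009121 = 0.086542.
So 1 − D = 0.913458, i.e. 0.9135 to 4 decimal places.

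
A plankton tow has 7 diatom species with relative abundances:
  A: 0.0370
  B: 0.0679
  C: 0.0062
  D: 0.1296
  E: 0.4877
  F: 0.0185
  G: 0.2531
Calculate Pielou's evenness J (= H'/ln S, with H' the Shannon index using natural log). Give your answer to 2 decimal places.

0.71

H' = −Σ pᵢ ln pᵢ = −((-0.1220) + (-0.1826) + (-0.0315) + (-0.2648) + (-0.3502) + (-0.0738) + (-0.3478)) = 1.3727 (working shown to 4 dp, full precision carried).
With S = 7 species, ln S = 1.9459, so J = 1.3727/1.9459 = 0.7054, i.e. 0.71 to 2 decimal places.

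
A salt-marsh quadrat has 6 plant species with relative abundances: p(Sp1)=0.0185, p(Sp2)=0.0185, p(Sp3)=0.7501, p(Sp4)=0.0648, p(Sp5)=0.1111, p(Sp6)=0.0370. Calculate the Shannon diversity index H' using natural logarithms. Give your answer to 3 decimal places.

0.907

Each pᵢ ln pᵢ term (working shown to 5 dp, full precision carried): 0.0185×(-3.98998)=-0.07381, 0.0185×(-3.98998)=-0.07381, 0.7501×(-0.28755)=-0.21569, 0.0648×(-2.73645)=-0.17732, 0.1111×(-2.19732)=-0.24412, 0.037×(-3.29684)=-0.12198.
Sum = -0.90675, so H' = 0.907.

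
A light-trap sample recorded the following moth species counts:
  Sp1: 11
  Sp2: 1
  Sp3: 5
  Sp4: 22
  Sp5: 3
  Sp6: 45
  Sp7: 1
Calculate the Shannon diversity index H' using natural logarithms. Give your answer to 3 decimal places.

1.329

Total N = 11+1+5+22+3+45+1 = 88, so the proportions are 0.125, 0.01136, 0.05682, 0.25, 0.03409, 0.51136, 0.01136 (working shown to 5 dp, full precision carried).
Each pᵢ ln pᵢ term: 0.125×(-2.07944)=-0.25993, 0.01136×(-4.47734)=-0.05088, 0.05682×(-2.86790)=-0.16295, 0.25×(-1.38629)=-0.34657, 0.03409×(-3.37872)=-0.11518, 0.51136×(-0.67067)=-0.34296, 0.01136×(-4.47734)=-0.05088.
Sum = -1.32935, so H' = 1.329.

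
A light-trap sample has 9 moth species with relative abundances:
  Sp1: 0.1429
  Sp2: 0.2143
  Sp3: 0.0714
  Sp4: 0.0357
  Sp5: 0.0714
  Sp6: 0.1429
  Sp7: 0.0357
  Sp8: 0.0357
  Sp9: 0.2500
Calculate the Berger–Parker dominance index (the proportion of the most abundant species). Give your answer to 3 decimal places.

The largest proportion is 0.25, i.e. d = 0.250 to 3 decimal places.

0.250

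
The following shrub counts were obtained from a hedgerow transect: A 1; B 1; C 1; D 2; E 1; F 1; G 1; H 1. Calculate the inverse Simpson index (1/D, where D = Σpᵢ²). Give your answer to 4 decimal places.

Total N = 1+1+1+2+1+1+1+1 = 9, so the proportions are 0.11111111, 0.11111111, 0.11111111, 0.22222222, 0.11111111, 0.11111111, 0.11111111, 0.11111111 (working shown to 8 dp, full precision carried).
D = 0.11111111² + 0.11111111² + 0.11111111² + 0.22222222² + 0.11111111² + 0.11111111² + 0.11111111² + 0.11111111² = 0.01234568 + 0.01234568 + 0.01234568 + 0.04938272 + 0.01234568 + 0.01234568 + 0.01234568 + 0.01234568 = 0.13580247.
So 1/D = 7.363636, i.e. 7.3636 to 4 decimal places.

7.3636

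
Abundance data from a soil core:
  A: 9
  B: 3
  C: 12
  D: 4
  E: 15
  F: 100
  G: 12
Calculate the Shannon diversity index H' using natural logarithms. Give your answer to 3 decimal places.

1.241

Total N = 9+3+12+4+15+100+12 = 155, so the proportions are 0.05806, 0.01935, 0.07742, 0.02581, 0.09677, 0.64516, 0.07742 (working shown to 5 dp, full precision carried).
Each pᵢ ln pᵢ term: 0.05806×(-2.84620)=-0.16526, 0.01935×(-3.94481)=-0.07635, 0.07742×(-2.55852)=-0.19808, 0.02581×(-3.65713)=-0.09438, 0.09677×(-2.33537)=-0.22600, 0.64516×(-0.43825)=-0.28275, 0.07742×(-2.55852)=-0.19808.
Sum = -1.24090, so H' = 1.241.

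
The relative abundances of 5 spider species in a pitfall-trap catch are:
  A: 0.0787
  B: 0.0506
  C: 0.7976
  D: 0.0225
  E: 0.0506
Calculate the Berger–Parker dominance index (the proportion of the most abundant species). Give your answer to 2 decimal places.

The largest proportion is 0.7976, i.e. d = 0.80 to 2 decimal places.

0.80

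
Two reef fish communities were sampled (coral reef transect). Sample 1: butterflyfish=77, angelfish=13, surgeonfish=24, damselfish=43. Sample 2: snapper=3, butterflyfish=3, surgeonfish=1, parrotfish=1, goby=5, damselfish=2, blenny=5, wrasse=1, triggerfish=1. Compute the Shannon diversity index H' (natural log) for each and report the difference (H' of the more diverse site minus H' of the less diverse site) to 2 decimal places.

0.80

Sample 1: N=157, proportions 0.4904, 0.0828, 0.1529, 0.2739, giving H' = 1.1975 (working shown to 4 dp, full precision carried).
Sample 2: N=22, proportions 0.1364, 0.1364, 0.0455, 0.0455, 0.2273, 0.0909, 0.2273, 0.0455, 0.0455, giving H' = 1.9968.
Difference = |1.1975 − 1.9968| = 0.7993, i.e. 0.80 to 2 decimal places.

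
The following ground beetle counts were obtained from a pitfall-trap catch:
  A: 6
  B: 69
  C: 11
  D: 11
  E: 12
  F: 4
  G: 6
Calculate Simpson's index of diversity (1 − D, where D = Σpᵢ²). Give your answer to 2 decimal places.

Total N = 6+69+11+11+12+4+6 = 119, so the proportions are 0.0504, 0.5798, 0.0924, 0.0924, 0.1008, 0.0336, 0.0504 (working shown to 4 dp, full precision carried).
D = 0.0504² + 0.5798² + 0.0924² + 0.0924² + 0.1008² + 0.0336² + 0.0504² = 0.0025 + 0.3362 + 0.0085 + 0.0085 + 0.0102 + 0.0011 + 0.0025 = 0.3697.
So 1 − D = 0.6303, i.e. 0.63 to 2 decimal places.

0.63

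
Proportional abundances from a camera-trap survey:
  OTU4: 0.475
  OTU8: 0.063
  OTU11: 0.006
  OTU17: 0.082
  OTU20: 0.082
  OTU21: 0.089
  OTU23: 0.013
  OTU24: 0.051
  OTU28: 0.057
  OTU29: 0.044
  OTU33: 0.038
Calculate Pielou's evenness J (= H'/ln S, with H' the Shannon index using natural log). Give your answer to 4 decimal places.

H' = −Σ pᵢ ln pᵢ = −((-0.353609) + (-0.174171) + (-0.030696) + (-0.205085) + (-0.205085) + (-0.215302) + (-0.056456) + (-0.151772) + (-0.163288) + (-0.137437) + (-0.124266)) = 1.817168 (working shown to 6 dp, full precision carried).
With S = 11 species, ln S = 2.397895, so J = 1.817168/2.397895 = 0.757818, i.e. 0.7578 to 4 decimal places.

0.7578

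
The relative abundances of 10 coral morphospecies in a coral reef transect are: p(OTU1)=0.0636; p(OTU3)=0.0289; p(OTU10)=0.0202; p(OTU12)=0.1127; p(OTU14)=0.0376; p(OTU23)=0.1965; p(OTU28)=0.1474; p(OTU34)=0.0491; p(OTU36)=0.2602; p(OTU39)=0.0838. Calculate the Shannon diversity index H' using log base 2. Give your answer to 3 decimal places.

2.934

Each pᵢ log₂ pᵢ term (working shown to 5 dp, full precision carried): 0.0636×(-3.97483)=-0.25280, 0.0289×(-5.11279)=-0.14776, 0.0202×(-5.62950)=-0.11372, 0.1127×(-3.14944)=-0.35494, 0.0376×(-4.73312)=-0.17797, 0.1965×(-2.34740)=-0.46126, 0.1474×(-2.76219)=-0.40715, 0.0491×(-4.34813)=-0.21349, 0.2602×(-1.94231)=-0.50539, 0.0838×(-3.57691)=-0.29974.
Sum = -2.93422, so H' = 2.934.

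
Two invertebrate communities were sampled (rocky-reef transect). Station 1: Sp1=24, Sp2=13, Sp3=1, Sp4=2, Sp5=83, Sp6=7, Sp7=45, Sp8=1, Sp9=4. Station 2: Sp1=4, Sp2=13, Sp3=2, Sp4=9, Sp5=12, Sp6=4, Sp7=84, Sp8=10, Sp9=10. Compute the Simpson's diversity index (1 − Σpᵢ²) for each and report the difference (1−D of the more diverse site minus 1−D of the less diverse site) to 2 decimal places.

Station 1: N=180, proportions 0.1333, 0.0722, 0.0056, 0.0111, 0.4611, 0.0389, 0.25, 0.0056, 0.0222, giving 1−D = 0.6997 (working shown to 4 dp, full precision carried).
Station 2: N=148, proportions 0.027, 0.0878, 0.0135, 0.0608, 0.0811, 0.027, 0.5676, 0.0676, 0.0676, giving 1−D = 0.6491.
Difference = |0.6997 − 0.6491| = 0.0506, i.e. 0.05 to 2 decimal places.

0.05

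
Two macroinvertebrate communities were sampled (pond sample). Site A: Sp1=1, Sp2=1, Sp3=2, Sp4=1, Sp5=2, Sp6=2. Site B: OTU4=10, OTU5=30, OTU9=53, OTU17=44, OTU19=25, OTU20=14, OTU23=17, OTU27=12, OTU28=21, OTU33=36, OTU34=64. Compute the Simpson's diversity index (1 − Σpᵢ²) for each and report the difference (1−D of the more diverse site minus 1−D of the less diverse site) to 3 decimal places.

0.064

Site A: N=9, proportions 0.111111, 0.111111, 0.222222, 0.111111, 0.222222, 0.222222, giving 1−D = 0.814815 (working shown to 6 dp, full precision carried).
Site B: N=326, proportions 0.030675, 0.092025, 0.162577, 0.134969, 0.076687, 0.042945, 0.052147, 0.03681, 0.064417, 0.110429, 0.196319, giving 1−D = 0.879258.
Difference = |0.814815 − 0.879258| = 0.064443, i.e. 0.064 to 3 decimal places.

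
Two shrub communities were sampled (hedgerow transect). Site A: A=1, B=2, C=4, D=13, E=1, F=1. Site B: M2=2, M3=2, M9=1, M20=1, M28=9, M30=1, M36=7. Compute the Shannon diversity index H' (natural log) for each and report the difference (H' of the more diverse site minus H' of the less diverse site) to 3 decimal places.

0.303

Site A: N=22, proportions 0.04545, 0.09091, 0.18182, 0.59091, 0.04545, 0.04545, giving H' = 1.26032 (working shown to 5 dp, full precision carried).
Site B: N=23, proportions 0.08696, 0.08696, 0.04348, 0.04348, 0.3913, 0.04348, 0.30435, giving H' = 1.56293.
Difference = |1.26032 − 1.56293| = 0.30261, i.e. 0.303 to 3 decimal places.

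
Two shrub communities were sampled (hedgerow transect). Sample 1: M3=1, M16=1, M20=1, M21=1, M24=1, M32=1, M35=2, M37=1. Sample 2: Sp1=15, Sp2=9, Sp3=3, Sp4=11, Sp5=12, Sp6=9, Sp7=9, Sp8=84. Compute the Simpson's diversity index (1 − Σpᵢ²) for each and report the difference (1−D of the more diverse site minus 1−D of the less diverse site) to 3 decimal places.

Sample 1: N=9, proportions 0.111111, 0.111111, 0.111111, 0.111111, 0.111111, 0.111111, 0.222222, 0.111111, giving 1−D = 0.864198 (working shown to 6 dp, full precision carried).
Sample 2: N=152, proportions 0.098684, 0.059211, 0.019737, 0.072368, 0.078947, 0.059211, 0.059211, 0.552632, giving 1−D = 0.662483.
Difference = |0.864198 − 0.662483| = 0.201715, i.e. 0.202 to 3 decimal places.

0.202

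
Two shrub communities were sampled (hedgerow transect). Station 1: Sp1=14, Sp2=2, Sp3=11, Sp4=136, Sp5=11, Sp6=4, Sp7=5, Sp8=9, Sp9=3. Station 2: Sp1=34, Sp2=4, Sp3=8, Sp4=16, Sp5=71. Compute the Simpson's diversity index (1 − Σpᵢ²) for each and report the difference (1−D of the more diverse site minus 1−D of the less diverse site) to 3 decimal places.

Station 1: N=195, proportions 0.07179, 0.01026, 0.05641, 0.69744, 0.05641, 0.02051, 0.02564, 0.04615, 0.01538, giving 1−D = 0.49851 (working shown to 5 dp, full precision carried).
Station 2: N=133, proportions 0.25564, 0.03008, 0.06015, 0.1203, 0.53383, giving 1−D = 0.63067.
Difference = |0.49851 − 0.63067| = 0.13216, i.e. 0.132 to 3 decimal places.

0.132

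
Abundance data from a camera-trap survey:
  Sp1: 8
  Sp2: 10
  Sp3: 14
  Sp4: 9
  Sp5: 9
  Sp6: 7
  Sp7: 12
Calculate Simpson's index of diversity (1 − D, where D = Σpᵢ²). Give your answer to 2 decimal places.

Total N = 8+10+14+9+9+7+12 = 69, so the proportions are 0.1159, 0.1449, 0.2029, 0.1304, 0.1304, 0.1014, 0.1739 (working shown to 4 dp, full precision carried).
D = 0.1159² + 0.1449² + 0.2029² + 0.1304² + 0.1304² + 0.1014² + 0.1739² = 0.0134 + 0.0210 + 0.0412 + 0.0170 + 0.0170 + 0.0103 + 0.0302 = 0.1502.
So 1 − D = 0.8498, i.e. 0.85 to 2 decimal places.

0.85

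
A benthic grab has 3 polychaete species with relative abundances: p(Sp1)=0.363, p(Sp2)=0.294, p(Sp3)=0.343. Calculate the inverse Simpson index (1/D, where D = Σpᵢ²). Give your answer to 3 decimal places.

D = 0.363² + 0.294² + 0.343² = 0.131769 + 0.086436 + 0.117649 = 0.335854 (working shown to 6 dp, full precision carried).
So 1/D = 2.97748, i.e. 2.977 to 3 decimal places.

2.977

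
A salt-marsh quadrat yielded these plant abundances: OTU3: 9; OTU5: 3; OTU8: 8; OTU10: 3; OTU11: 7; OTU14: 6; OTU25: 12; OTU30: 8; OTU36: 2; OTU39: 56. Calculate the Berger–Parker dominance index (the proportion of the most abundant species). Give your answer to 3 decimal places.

Total N = 9+3+8+3+7+6+12+8+2+56 = 114, so the proportions are 0.07895, 0.02632, 0.07018, 0.02632, 0.0614, 0.05263, 0.10526, 0.07018, 0.01754, 0.49123 (working shown to 5 dp, full precision carried).
The largest proportion is 0.49123, i.e. d = 0.491 to 3 decimal places.

0.491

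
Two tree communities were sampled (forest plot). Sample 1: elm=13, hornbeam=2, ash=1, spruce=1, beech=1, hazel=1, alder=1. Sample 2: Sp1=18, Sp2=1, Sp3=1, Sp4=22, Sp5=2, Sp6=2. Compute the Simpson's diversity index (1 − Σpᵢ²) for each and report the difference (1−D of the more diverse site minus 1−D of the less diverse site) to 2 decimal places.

0.06

Sample 1: N=20, proportions 0.65, 0.1, 0.05, 0.05, 0.05, 0.05, 0.05, giving 1−D = 0.5550 (working shown to 4 dp, full precision carried).
Sample 2: N=46, proportions 0.3913, 0.0217, 0.0217, 0.4783, 0.0435, 0.0435, giving 1−D = 0.6134.
Difference = |0.5550 − 0.6134| = 0.0584, i.e. 0.06 to 2 decimal places.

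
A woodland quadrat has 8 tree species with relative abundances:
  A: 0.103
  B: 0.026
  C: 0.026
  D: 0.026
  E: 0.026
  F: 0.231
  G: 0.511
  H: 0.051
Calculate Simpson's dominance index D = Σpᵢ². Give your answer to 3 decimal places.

D = 0.103² + 0.026² + 0.026² + 0.026² + 0.026² + 0.231² + 0.511² + 0.051² = 0.01061 + 0.00068 + 0.00068 + 0.00068 + 0.00068 + 0.05336 + 0.26112 + 0.00260 = 0.33040 (working shown to 5 dp, full precision carried).
To 3 decimal places, D = 0.330.

0.330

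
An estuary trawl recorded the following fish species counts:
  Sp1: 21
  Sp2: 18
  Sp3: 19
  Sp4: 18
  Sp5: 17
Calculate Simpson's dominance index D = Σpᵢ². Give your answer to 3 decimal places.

0.201

Total N = 21+18+19+18+17 = 93, so the proportions are 0.22581, 0.19355, 0.2043, 0.19355, 0.1828 (working shown to 5 dp, full precision carried).
D = 0.22581² + 0.19355² + 0.2043² + 0.19355² + 0.1828² = 0.05099 + 0.03746 + 0.04174 + 0.03746 + 0.03341 = 0.20106.
To 3 decimal places, D = 0.201.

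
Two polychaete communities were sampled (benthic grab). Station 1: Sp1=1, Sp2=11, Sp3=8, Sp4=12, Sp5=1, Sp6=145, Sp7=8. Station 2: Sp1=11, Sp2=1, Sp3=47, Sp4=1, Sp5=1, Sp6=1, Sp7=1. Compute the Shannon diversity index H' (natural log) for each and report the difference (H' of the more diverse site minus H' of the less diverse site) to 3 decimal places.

Station 1: N=186, proportions 0.00538, 0.05914, 0.04301, 0.06452, 0.00538, 0.77957, 0.04301, giving H' = 0.86503 (working shown to 5 dp, full precision carried).
Station 2: N=63, proportions 0.1746, 0.01587, 0.74603, 0.01587, 0.01587, 0.01587, 0.01587, giving H' = 0.85212.
Difference = |0.86503 − 0.85212| = 0.01291, i.e. 0.013 to 3 decimal places.

0.013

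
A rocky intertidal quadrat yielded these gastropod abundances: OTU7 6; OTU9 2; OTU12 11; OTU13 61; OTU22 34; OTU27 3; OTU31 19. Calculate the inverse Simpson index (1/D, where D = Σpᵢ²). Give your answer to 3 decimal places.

3.420

Total N = 6+2+11+61+34+3+19 = 136, so the proportions are 0.0441176, 0.0147059, 0.0808824, 0.4485294, 0.25, 0.0220588, 0.1397059 (working shown to 7 dp, full precision carried).
D = 0.0441176² + 0.0147059² + 0.0808824² + 0.4485294² + 0.25² + 0.0220588² + 0.1397059² = 0.0019464 + 0.0002163 + 0.0065420 + 0.2011786 + 0.0625000 + 0.0004866 + 0.0195177 = 0.2923875.
So 1/D = 3.42012, i.e. 3.420 to 3 decimal places.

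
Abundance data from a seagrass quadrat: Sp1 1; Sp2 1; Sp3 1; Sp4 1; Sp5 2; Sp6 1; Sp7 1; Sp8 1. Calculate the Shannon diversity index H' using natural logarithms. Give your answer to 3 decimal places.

2.043

Total N = 1+1+1+1+2+1+1+1 = 9, so the proportions are 0.11111, 0.11111, 0.11111, 0.11111, 0.22222, 0.11111, 0.11111, 0.11111 (working shown to 5 dp, full precision carried).
Each pᵢ ln pᵢ term: 0.11111×(-2.19722)=-0.24414, 0.11111×(-2.19722)=-0.24414, 0.11111×(-2.19722)=-0.24414, 0.11111×(-2.19722)=-0.24414, 0.22222×(-1.50408)=-0.33424, 0.11111×(-2.19722)=-0.24414, 0.11111×(-2.19722)=-0.24414, 0.11111×(-2.19722)=-0.24414.
Sum = -2.04319, so H' = 2.043.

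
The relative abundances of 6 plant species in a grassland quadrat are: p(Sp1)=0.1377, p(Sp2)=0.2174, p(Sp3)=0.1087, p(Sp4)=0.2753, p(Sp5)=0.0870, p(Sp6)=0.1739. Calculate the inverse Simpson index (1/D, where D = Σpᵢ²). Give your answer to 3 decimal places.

5.218

D = 0.1377² + 0.2174² + 0.1087² + 0.2753² + 0.087² + 0.1739² = 0.0189613 + 0.0472628 + 0.0118157 + 0.0757901 + 0.0075690 + 0.0302412 = 0.1916400 (working shown to 7 dp, full precision carried).
So 1/D = 5.21812, i.e. 5.218 to 3 decimal places.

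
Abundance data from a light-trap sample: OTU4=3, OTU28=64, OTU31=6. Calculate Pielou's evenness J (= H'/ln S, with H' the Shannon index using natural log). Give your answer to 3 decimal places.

0.411

Total N = 3+64+6 = 73, so the proportions are 0.0411, 0.87671, 0.08219 (working shown to 5 dp, full precision carried).
H' = −Σ pᵢ ln pᵢ = −((-0.13117) + (-0.11535) + (-0.20537)) = 0.45190.
With S = 3 species, ln S = 1.09861, so J = 0.45190/1.09861 = 0.41134, i.e. 0.411 to 3 decimal places.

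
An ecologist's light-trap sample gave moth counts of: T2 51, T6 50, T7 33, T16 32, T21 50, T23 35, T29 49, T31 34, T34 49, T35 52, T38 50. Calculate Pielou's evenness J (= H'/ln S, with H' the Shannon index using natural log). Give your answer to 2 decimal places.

Total N = 51+50+33+32+50+35+49+34+49+52+50 = 485, so the proportions are 0.1052, 0.1031, 0.068, 0.066, 0.1031, 0.0722, 0.101, 0.0701, 0.101, 0.1072, 0.1031 (working shown to 4 dp, full precision carried).
H' = −Σ pᵢ ln pᵢ = −((-0.2368) + (-0.2342) + (-0.1829) + (-0.1794) + (-0.2342) + (-0.1897) + (-0.2316) + (-0.1863) + (-0.2316) + (-0.2394) + (-0.2342)) = 2.3804.
With S = 11 species, ln S = 2.3979, so J = 2.3804/2.3979 = 0.9927, i.e. 0.99 to 2 decimal places.

0.99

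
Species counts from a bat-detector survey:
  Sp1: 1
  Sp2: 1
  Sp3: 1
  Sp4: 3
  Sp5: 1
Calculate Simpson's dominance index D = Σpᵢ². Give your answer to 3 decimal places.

0.265

Total N = 1+1+1+3+1 = 7, so the proportions are 0.14286, 0.14286, 0.14286, 0.42857, 0.14286 (working shown to 5 dp, full precision carried).
D = 0.14286² + 0.14286² + 0.14286² + 0.42857² + 0.14286² = 0.02041 + 0.02041 + 0.02041 + 0.18367 + 0.02041 = 0.26531.
To 3 decimal places, D = 0.265.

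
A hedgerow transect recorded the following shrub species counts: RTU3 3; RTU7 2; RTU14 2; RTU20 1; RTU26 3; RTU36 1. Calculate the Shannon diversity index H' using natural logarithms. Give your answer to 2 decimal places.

Total N = 3+2+2+1+3+1 = 12, so the proportions are 0.25, 0.1667, 0.1667, 0.0833, 0.25, 0.0833 (working shown to 4 dp, full precision carried).
Each pᵢ ln pᵢ term: 0.25×(-1.3863)=-0.3466, 0.1667×(-1.7918)=-0.2986, 0.1667×(-1.7918)=-0.2986, 0.0833×(-2.4849)=-0.2071, 0.25×(-1.3863)=-0.3466, 0.0833×(-2.4849)=-0.2071.
Sum = -1.7046, so H' = 1.70.

1.70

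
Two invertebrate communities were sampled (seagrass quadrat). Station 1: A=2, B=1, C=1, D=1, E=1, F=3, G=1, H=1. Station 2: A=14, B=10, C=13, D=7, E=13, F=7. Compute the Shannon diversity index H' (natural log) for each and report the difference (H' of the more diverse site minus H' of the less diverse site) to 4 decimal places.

Station 1: N=11, proportions 0.181818, 0.090909, 0.090909, 0.090909, 0.090909, 0.272727, 0.090909, 0.090909, giving H' = 1.972247 (working shown to 6 dp, full precision carried).
Station 2: N=64, proportions 0.21875, 0.15625, 0.203125, 0.109375, 0.203125, 0.109375, giving H' = 1.754132.
Difference = |1.972247 − 1.754132| = 0.218115, i.e. 0.2181 to 4 decimal places.

0.2181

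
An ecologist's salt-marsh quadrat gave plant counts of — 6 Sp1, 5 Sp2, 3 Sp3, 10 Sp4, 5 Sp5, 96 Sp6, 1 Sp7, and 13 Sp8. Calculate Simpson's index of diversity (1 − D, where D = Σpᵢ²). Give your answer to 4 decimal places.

0.5041

Total N = 6+5+3+10+5+96+1+13 = 139, so the proportions are 0.043165, 0.035971, 0.021583, 0.071942, 0.035971, 0.690647, 0.007194, 0.093525 (working shown to 6 dp, full precision carried).
D = 0.043165² + 0.035971² + 0.021583² + 0.071942² + 0.035971² + 0.690647² + 0.007194² + 0.093525² = 0.001863 + 0.001294 + 0.000466 + 0.005176 + 0.001294 + 0.476994 + 0.000052 + 0.008747 = 0.495885.
So 1 − D = 0.504115, i.e. 0.5041 to 4 decimal places.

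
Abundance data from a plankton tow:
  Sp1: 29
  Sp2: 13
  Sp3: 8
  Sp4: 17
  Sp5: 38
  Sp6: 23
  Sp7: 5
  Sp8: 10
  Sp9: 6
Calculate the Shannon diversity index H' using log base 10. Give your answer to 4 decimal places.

Total N = 29+13+8+17+38+23+5+10+6 = 149, so the proportions are 0.194631, 0.087248, 0.053691, 0.114094, 0.255034, 0.154362, 0.033557, 0.067114, 0.040268 (working shown to 6 dp, full precision carried).
Each pᵢ log₁₀ pᵢ term: 0.194631×(-0.710788)=-0.138341, 0.087248×(-1.059243)=-0.092417, 0.053691×(-1.270096)=-0.068193, 0.114094×(-0.942737)=-0.107561, 0.255034×(-0.593403)=-0.151338, 0.154362×(-0.811458)=-0.125259, 0.033557×(-1.474216)=-0.049470, 0.067114×(-1.173186)=-0.078737, 0.040268×(-1.395035)=-0.056176.
Sum = -0.867492, so H' = 0.8675.

0.8675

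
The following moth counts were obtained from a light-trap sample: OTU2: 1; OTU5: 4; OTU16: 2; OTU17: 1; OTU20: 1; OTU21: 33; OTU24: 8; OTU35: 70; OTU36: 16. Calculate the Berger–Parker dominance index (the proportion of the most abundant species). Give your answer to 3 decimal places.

0.515

Total N = 1+4+2+1+1+33+8+70+16 = 136, so the proportions are 0.00735, 0.02941, 0.01471, 0.00735, 0.00735, 0.24265, 0.05882, 0.51471, 0.11765 (working shown to 5 dp, full precision carried).
The largest proportion is 0.51471, i.e. d = 0.515 to 3 decimal places.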